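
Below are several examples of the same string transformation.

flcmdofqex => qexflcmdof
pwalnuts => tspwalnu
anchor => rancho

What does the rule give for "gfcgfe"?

In each case the input is transformed by: swap the front and back halves of the string, then move the first 2 characters to the end (rotate left by 2).
On "gfcgfe": the first step gives "gfegfc", and the second then gives "egfcgf".

egfcgf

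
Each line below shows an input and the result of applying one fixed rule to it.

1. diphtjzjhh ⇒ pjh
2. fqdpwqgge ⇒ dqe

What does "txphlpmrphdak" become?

The transformation: keep one character in every 3, starting at position 3 (positions 3rd, 6th, 9th, ...).
So "txphlpmrphdak" becomes "pppa".

pppa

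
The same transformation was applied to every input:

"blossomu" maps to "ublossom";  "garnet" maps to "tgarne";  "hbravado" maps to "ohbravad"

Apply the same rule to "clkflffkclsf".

Rule — move the last character to the front.
For "clkflffkclsf" the result is "fclkflffkcls".

fclkflffkcls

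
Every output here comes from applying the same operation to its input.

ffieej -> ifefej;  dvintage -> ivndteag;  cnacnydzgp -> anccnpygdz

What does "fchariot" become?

Each output is the input with this applied: move the first 2 characters to the end (rotate left by 2), then take characters alternately from the front and the back (1st, last, 2nd, 2nd-last, ...).
Working it through for "fchariot": intermediate "hariotfc", final "hcafrtio".

hcafrtio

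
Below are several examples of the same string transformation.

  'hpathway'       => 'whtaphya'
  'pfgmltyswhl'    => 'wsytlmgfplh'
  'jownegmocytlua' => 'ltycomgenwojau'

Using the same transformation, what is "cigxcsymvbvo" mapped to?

bvmyscxgicov

Rule — reverse the string, then move the first 2 characters to the end (rotate left by 2).
So "cigxcsymvbvo" becomes "bvmyscxgicov".
(Check on "pfgmltyswhl": → "lhwsytlmgfp" → "wsytlmgfplh" ✓)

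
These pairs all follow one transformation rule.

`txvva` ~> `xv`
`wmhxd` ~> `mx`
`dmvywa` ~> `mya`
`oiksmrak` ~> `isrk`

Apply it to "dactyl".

In each case the input is transformed by: keep every other character starting from the second (positions 2nd, 4th, 6th, ...).
Doing the same to "dactyl": "atl".

atl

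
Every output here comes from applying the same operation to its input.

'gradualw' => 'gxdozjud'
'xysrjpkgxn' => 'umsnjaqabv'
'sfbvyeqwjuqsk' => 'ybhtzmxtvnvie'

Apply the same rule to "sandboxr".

What's happening: move the first 3 characters to the end (rotate left by 3), then shift every letter 3 places forward in the alphabet (wrapping around).
Applying both steps to "sandboxr": "dboxrsan", then "gerauvdq".

gerauvdq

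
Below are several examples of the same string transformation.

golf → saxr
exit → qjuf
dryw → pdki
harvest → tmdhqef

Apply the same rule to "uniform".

gzurady

Rule — shift every letter 12 places forward in the alphabet (wrapping around).
"uniform" → "gzurady".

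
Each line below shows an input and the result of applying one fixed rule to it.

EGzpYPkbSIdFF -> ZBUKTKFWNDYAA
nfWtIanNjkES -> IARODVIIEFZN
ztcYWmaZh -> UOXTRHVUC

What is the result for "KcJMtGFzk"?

The transformation: shift every letter 5 places backward in the alphabet (wrapping around), then convert every letter to uppercase.
Applying both steps to "KcJMtGFzk": "FxEHoBAuf", then "FXEHOBAUF".

FXEHOBAUF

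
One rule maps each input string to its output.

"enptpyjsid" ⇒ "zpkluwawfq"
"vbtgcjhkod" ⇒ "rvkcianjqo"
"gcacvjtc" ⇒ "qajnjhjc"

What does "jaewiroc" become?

In each case the input is transformed by: move the last 3 characters to the front (rotate right by 3), then shift every letter 7 places forward in the alphabet (wrapping around).
Working it through for "jaewiroc": intermediate "rocjaewi", final "yvjqhldp".
(Check on "vbtgcjhkod": → "kodvbtgcjh" → "rvkcianjqo" ✓)

yvjqhldp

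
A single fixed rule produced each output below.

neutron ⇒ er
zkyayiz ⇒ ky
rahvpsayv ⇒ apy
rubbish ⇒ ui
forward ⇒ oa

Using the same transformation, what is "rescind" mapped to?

ei

What's happening: keep one character in every 3, starting at position 2 (positions 2nd, 5th, 8th, ...).
Applying that to "rescind" gives "ei".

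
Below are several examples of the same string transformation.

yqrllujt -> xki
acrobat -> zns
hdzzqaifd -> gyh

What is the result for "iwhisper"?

hhd

The transformation: shift every letter 1 place backward in the alphabet (wrapping around), then keep one character in every 3, starting at position 1 (positions 1st, 4th, 7th, ...).
"iwhisper" → "hvghrodq" → "hhd".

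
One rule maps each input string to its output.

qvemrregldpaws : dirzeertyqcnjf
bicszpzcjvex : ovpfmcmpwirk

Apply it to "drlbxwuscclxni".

Looking at the pairs, the operation is to shift every letter 13 places forward in the alphabet (wrapping around) — i.e. ROT13.
On "drlbxwuscclxni" that produces "qeyokjhfppykav".

qeyokjhfppykav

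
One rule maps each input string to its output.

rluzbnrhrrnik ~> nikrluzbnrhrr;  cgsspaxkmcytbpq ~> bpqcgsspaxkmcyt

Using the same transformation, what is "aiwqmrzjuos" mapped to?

The rule is to move the last 3 characters to the front (rotate right by 3).
On "aiwqmrzjuos" that produces "uosaiwqmrzj".

uosaiwqmrzj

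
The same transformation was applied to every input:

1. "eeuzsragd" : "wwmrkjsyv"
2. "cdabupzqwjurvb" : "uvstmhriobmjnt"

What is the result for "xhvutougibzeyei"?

pznmlgmyatrwqwa

In each case the input is transformed by: shift every letter 8 places backward in the alphabet (wrapping around).
So "xhvutougibzeyei" becomes "pznmlgmyatrwqwa".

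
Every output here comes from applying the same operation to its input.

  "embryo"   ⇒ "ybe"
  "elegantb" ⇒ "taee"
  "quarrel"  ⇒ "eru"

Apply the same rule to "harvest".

The transformation: reverse the string, then keep every other character starting from the second (positions 2nd, 4th, 6th, ...).
On "harvest" that produces "sva".

sva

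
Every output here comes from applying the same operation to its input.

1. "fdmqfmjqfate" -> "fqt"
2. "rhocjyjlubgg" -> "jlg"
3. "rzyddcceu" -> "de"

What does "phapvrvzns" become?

vz

The pattern: delete the first 2 characters, then keep one character in every 3, starting at position 3 (positions 3rd, 6th, 9th, ...).
For "phapvrvzns", step one produces "apvrvzns"; step two turns that into "vz".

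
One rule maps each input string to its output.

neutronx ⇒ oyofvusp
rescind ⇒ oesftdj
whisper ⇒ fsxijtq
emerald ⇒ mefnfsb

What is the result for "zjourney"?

fzakpvso

Looking at the pairs, the operation is to move the last 2 characters to the front (rotate right by 2), then shift every letter 1 place forward in the alphabet (wrapping around).
"zjourney" → "fzakpvso".
(Check on "whisper": → "erwhisp" → "fsxijtq" ✓)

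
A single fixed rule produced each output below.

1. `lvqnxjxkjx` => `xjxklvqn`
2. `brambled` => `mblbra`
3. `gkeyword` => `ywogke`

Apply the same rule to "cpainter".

Rule — delete the last 2 characters, then swap the front and back halves of the string.
Working it through for "cpainter": intermediate "cpaint", final "intcpa".

intcpa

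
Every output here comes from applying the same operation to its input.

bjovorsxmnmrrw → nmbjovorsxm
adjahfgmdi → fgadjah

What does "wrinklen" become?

nkwri

What's happening: delete the last 3 characters, then move the last 2 characters to the front (rotate right by 2).
Applying both steps to "wrinklen": "wrink", then "nkwri".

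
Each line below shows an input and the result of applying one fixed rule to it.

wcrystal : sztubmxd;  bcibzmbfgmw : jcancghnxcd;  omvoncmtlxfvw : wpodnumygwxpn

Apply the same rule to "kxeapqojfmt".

fbqrpkgnuly

What's happening: shift every letter 1 place forward in the alphabet (wrapping around), then move the first 2 characters to the end (rotate left by 2).
For "kxeapqojfmt", step one produces "lyfbqrpkgnu"; step two turns that into "fbqrpkgnuly".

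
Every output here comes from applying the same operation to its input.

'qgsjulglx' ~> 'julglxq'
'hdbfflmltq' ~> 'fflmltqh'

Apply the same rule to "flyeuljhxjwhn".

euljhxjwhnf

The pattern: move the first 3 characters to the end (rotate left by 3), then delete the last 2 characters.
"flyeuljhxjwhn" → "euljhxjwhnfly" → "euljhxjwhnf".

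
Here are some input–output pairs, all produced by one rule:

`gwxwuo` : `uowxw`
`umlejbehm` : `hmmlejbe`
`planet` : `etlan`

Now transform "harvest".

What's happening: delete the first character, then move the last 2 characters to the front (rotate right by 2).
On "harvest": the first step gives "arvest", and the second then gives "starve".

starve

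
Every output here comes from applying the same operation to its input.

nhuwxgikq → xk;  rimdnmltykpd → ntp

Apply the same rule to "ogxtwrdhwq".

Each output is the input with this applied: keep one character in every 3, starting at position 2 (positions 2nd, 5th, 8th, ...), then delete the first character.
On "ogxtwrdhwq": the first step gives "gwh", and the second then gives "wh".

wh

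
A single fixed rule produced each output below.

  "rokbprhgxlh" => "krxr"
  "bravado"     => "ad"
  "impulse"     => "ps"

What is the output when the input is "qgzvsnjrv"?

In each case the input is transformed by: move the first character to the end, then keep one character in every 3, starting at position 2 (positions 2nd, 5th, 8th, ...).
Applying both steps to "qgzvsnjrv": "gzvsnjrvq", then "znv".

znv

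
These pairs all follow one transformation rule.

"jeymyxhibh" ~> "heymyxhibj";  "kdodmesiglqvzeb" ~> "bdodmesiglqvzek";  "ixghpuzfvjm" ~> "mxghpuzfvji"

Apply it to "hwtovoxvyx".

xwtovoxvyh

The rule is to swap the first and last characters.
"hwtovoxvyx" → "xwtovoxvyh".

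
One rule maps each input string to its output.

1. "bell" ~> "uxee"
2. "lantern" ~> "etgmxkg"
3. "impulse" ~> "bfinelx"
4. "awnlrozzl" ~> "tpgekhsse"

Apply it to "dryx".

wkrq

Rule — shift every letter 7 places backward in the alphabet (wrapping around).
Doing the same to "dryx": "wkrq".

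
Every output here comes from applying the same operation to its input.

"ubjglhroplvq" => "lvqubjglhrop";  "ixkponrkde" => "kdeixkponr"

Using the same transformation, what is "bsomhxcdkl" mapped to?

dklbsomhxc

In each case the input is transformed by: move the last 3 characters to the front (rotate right by 3).
"bsomhxcdkl" → "dklbsomhxc".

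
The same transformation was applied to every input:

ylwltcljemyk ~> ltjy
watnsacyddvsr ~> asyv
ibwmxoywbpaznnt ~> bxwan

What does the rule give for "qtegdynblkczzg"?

tdbcg

What's happening: keep one character in every 3, starting at position 2 (positions 2nd, 5th, 8th, ...).
So "qtegdynblkczzg" becomes "tdbcg".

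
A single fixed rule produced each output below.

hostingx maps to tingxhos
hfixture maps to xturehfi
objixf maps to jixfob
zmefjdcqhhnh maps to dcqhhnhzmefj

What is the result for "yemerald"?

Each output is the input with this applied: swap the front and back halves of the string, then move the last character to the front.
On "yemerald" that produces "eraldyem".

eraldyem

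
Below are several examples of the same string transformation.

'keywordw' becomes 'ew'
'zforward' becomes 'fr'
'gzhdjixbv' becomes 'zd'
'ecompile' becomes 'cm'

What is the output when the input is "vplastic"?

Looking at the pairs, the operation is to keep every other character starting from the second (positions 2nd, 4th, 6th, ...), then delete the last 2 characters.
Starting from "vplastic": after the first operation, "patc"; after the second, "pa".

pa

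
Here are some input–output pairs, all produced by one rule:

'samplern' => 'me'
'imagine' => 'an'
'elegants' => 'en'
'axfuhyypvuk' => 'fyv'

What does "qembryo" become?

my

The pattern: keep one character in every 3, starting at position 3 (positions 3rd, 6th, 9th, ...).
On "qembryo" that produces "my".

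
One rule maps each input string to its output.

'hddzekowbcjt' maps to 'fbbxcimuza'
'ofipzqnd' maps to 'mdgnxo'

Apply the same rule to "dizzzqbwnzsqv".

bgxxxozulxq

Looking at the pairs, the operation is to shift every letter 2 places backward in the alphabet (wrapping around), then delete the last 2 characters.
Applying both steps to "dizzzqbwnzsqv": "bgxxxozulxqot", then "bgxxxozulxq".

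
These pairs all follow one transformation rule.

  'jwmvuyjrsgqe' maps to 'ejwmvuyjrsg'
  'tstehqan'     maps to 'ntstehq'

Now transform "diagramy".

The rule is to move the last 2 characters to the front (rotate right by 2), then delete the first character.
"diagramy" → "mydiagra" → "ydiagra".

ydiagra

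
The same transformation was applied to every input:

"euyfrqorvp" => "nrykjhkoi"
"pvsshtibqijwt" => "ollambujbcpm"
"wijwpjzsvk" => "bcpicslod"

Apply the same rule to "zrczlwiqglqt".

Each output is the input with this applied: shift every letter 7 places backward in the alphabet (wrapping around), then delete the first character.
For "zrczlwiqglqt", step one produces "skvsepbjzejm"; step two turns that into "kvsepbjzejm".

kvsepbjzejm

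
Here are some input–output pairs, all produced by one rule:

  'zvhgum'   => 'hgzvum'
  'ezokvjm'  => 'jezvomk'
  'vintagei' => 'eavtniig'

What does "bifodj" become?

dbojif

In each case the input is transformed by: sort the characters into reverse alphabetical order, then move the last 2 characters to the front (rotate right by 2).
On "bifodj": the first step gives "ojifdb", and the second then gives "dbojif".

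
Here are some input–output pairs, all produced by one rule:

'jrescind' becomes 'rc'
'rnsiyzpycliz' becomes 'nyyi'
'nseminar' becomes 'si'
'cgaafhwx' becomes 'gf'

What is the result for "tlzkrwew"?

The rule is to delete the last character, then keep one character in every 3, starting at position 2 (positions 2nd, 5th, 8th, ...).
Starting from "tlzkrwew": after the first operation, "tlzkrwe"; after the second, "lr".
(Check on "rnsiyzpycliz": → "rnsiyzpycli" → "nyyi" ✓)

lr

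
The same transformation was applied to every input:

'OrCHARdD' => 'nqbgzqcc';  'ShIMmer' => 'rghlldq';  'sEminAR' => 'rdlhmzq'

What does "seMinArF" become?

rdlhmzqe

Looking at the pairs, the operation is to shift every letter 1 place backward in the alphabet (wrapping around), then convert every letter to lowercase.
Starting from "seMinArF": after the first operation, "rdLhmZqE"; after the second, "rdlhmzqe".
(Check on "OrCHARdD": → "NqBGZQcC" → "nqbgzqcc" ✓)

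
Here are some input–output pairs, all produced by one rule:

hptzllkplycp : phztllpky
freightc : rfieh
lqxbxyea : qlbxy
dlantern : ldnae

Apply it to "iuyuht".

The pattern: swap each adjacent pair of characters (1↔2, 3↔4, ...), then delete the last 3 characters.
"iuyuht" → "uiu".

uiu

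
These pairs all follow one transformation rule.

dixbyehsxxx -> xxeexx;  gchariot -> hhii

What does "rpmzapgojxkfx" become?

mmppjjff

Rule — keep one character in every 3, starting at position 3 (positions 3rd, 6th, 9th, ...), then double every character.
Starting from "rpmzapgojxkfx": after the first operation, "mpjf"; after the second, "mmppjjff".
(Check on "dixbyehsxxx": → "xex" → "xxeexx" ✓)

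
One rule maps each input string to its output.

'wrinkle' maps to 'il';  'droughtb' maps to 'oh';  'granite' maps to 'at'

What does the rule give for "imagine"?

What's happening: keep one character in every 3, starting at position 3 (positions 3rd, 6th, 9th, ...).
So "imagine" becomes "an".

an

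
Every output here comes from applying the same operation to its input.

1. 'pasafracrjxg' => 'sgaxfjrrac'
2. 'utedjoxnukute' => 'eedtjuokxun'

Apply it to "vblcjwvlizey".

In each case the input is transformed by: delete the first 2 characters, then take characters alternately from the front and the back (1st, last, 2nd, 2nd-last, ...).
On "vblcjwvlizey": the first step gives "lcjwvlizey", and the second then gives "lycejzwivl".

lycejzwivl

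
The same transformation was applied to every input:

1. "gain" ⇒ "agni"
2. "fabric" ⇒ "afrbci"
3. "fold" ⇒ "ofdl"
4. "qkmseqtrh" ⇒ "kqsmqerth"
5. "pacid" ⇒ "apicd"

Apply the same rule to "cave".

Each output is the input with this applied: swap each adjacent pair of characters (1↔2, 3↔4, ...).
On "cave" that produces "acev".

acev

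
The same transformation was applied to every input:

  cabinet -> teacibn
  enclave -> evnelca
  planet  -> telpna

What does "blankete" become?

etlbnaek

What's happening: move the last 2 characters to the front (rotate right by 2), then swap each adjacent pair of characters (1↔2, 3↔4, ...).
For "blankete", step one produces "teblanke"; step two turns that into "etlbnaek".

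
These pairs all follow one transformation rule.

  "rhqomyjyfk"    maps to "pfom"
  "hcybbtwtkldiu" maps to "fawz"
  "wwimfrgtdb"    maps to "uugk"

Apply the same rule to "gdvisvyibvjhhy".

What's happening: shift every letter 2 places backward in the alphabet (wrapping around), then keep only the first 4 characters.
Applying both steps to "gdvisvyibvjhhy": "ebtgqtwgzthffw", then "ebtg".

ebtg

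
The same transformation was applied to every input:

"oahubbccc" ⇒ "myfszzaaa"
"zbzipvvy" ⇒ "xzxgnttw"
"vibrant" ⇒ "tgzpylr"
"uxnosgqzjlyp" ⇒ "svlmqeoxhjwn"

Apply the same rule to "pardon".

nypbml

Looking at the pairs, the operation is to shift every letter 2 places backward in the alphabet (wrapping around).
On "pardon" that produces "nypbml".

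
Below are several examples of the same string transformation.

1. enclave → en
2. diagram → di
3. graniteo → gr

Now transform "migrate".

mi

The transformation: keep only the first 2 characters.
"migrate" → "mi".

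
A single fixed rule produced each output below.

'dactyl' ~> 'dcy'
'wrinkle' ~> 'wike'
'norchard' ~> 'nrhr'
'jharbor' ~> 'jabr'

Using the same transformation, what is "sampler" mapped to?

What's happening: keep every other character starting from the first (positions 1st, 3rd, 5th, ...).
On "sampler" that produces "smlr".

smlr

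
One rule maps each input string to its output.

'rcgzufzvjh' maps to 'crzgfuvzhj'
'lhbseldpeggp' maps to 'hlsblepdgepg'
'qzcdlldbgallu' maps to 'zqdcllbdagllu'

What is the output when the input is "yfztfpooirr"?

Each output is the input with this applied: swap each adjacent pair of characters (1↔2, 3↔4, ...).
Doing the same to "yfztfpooirr": "fytzpfoorir".

fytzpfoorir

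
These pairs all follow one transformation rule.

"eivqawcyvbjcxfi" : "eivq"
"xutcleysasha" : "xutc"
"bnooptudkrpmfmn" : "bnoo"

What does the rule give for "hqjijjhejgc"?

hqji

The transformation: keep only the first 4 characters.
For "hqjijjhejgc" the result is "hqji".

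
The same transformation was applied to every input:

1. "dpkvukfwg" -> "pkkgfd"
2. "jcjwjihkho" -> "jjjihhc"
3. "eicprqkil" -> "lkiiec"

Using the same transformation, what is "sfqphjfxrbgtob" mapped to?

In each case the input is transformed by: sort the characters into reverse alphabetical order, then delete the first 3 characters.
For "sfqphjfxrbgtob", step one produces "xtsrqpojhgffbb"; step two turns that into "rqpojhgffbb".

rqpojhgffbb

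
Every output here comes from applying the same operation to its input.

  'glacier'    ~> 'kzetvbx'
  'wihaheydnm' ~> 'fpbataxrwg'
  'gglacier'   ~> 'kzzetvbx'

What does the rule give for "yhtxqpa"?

tramqji

What's happening: shift every letter 7 places backward in the alphabet (wrapping around), then move the last character to the front.
Starting from "yhtxqpa": after the first operation, "ramqjit"; after the second, "tramqji".
(Check on "wihaheydnm": → "pbataxrwgf" → "fpbataxrwg" ✓)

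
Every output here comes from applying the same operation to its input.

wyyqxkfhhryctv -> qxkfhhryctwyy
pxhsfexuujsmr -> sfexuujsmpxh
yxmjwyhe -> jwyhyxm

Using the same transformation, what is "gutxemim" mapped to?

xemigut

What's happening: delete the last character, then move the first 3 characters to the end (rotate left by 3).
Applying both steps to "gutxemim": "gutxemi", then "xemigut".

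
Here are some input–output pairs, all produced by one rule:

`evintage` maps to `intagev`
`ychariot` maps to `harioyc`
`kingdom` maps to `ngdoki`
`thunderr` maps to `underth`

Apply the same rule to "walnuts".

lnutwa

Rule — delete the last character, then move the first 2 characters to the end (rotate left by 2).
Applying both steps to "walnuts": "walnut", then "lnutwa".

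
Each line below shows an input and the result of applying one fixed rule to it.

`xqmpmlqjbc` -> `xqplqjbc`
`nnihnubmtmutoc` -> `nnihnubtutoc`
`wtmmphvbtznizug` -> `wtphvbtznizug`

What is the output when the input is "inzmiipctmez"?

inziipctez

The transformation: remove every "m".
For "inzmiipctmez" the result is "inziipctez".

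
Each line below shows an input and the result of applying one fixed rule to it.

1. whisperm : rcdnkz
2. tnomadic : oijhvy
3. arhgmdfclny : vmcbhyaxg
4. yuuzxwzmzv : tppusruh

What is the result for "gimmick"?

bdhhd

In each case the input is transformed by: shift every letter 5 places backward in the alphabet (wrapping around), then delete the last 2 characters.
Working it through for "gimmick": intermediate "bdhhdxf", final "bdhhd".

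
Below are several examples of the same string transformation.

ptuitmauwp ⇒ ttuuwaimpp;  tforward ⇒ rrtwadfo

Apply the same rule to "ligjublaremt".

llmrtuabegij

Rule — sort the characters into alphabetical order, then swap the front and back halves of the string.
Applying both steps to "ligjublaremt": "abegijllmrtu", then "llmrtuabegij".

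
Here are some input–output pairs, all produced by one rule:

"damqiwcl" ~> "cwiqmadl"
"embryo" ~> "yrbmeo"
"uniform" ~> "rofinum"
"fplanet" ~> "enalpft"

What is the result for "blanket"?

eknalbt

The rule is to reverse the string, then move the first character to the end.
Doing the same to "blanket": "eknalbt".
(Check on "damqiwcl": → "lcwiqmad" → "cwiqmadl" ✓)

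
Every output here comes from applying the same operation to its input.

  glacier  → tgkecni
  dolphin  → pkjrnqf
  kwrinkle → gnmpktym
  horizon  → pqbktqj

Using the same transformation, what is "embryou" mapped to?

wqatdog

The rule is to reverse the string, then shift every letter 2 places forward in the alphabet (wrapping around).
Applying both steps to "embryou": "uoyrbme", then "wqatdog".
(Check on "horizon": → "noziroh" → "pqbktqj" ✓)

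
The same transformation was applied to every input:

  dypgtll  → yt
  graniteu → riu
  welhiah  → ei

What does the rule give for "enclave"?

What's happening: keep one character in every 3, starting at position 2 (positions 2nd, 5th, 8th, ...).
Applying that to "enclave" gives "na".

na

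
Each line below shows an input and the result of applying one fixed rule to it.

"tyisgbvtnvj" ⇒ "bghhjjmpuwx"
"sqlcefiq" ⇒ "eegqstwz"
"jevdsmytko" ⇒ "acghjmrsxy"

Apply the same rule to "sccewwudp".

dgikkqqrs

The rule is to shift every letter 12 places backward in the alphabet (wrapping around), then sort the characters into alphabetical order.
Applying both steps to "sccewwudp": "gqqskkird", then "dgikkqqrs".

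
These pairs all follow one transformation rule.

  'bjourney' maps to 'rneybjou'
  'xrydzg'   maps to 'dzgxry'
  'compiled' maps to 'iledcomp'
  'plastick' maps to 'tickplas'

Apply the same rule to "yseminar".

Looking at the pairs, the operation is to swap the front and back halves of the string.
Applying that to "yseminar" gives "inarysem".

inarysem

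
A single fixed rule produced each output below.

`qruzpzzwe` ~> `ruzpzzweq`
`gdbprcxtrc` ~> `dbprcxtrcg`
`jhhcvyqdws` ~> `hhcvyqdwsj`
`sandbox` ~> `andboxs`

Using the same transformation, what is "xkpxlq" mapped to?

kpxlqx

The transformation: move the first character to the end.
Doing the same to "xkpxlq": "kpxlqx".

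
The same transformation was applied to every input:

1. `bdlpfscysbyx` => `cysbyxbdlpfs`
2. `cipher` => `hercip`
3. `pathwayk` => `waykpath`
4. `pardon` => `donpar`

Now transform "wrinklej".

klejwrin

What's happening: swap the front and back halves of the string.
Applying that to "wrinklej" gives "klejwrin".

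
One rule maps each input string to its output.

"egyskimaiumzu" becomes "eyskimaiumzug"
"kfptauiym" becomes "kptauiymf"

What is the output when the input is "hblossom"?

hlossomb

What's happening: move the first character to the end, then swap the first and last characters.
Working it through for "hblossom": intermediate "blossomh", final "hlossomb".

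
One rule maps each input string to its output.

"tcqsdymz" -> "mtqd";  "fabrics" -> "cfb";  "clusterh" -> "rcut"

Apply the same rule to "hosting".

The rule is to move the last 3 characters to the front (rotate right by 3), then keep every other character starting from the second (positions 2nd, 4th, 6th, ...).
On "hosting": the first step gives "inghost", and the second then gives "nhs".

nhs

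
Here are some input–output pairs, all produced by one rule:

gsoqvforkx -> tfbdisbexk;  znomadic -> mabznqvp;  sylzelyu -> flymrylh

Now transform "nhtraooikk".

Looking at the pairs, the operation is to shift every letter 13 places forward in the alphabet (wrapping around) — i.e. ROT13.
So "nhtraooikk" becomes "augenbbvxx".

augenbbvxx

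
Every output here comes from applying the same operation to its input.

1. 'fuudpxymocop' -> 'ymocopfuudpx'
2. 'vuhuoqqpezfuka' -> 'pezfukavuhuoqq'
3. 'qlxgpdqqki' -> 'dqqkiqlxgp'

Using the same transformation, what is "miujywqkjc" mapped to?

wqkjcmiujy

Looking at the pairs, the operation is to swap the front and back halves of the string.
Applying that to "miujywqkjc" gives "wqkjcmiujy".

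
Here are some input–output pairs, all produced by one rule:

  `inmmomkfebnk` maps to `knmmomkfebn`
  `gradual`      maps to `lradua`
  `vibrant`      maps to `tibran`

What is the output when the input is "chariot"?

What's happening: delete the first character, then move the last character to the front.
Working it through for "chariot": intermediate "hariot", final "thario".

thario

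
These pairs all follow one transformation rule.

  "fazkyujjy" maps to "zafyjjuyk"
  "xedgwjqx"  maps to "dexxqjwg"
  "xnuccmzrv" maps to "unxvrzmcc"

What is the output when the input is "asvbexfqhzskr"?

Looking at the pairs, the operation is to move the first 3 characters to the end (rotate left by 3), then reverse the string.
Working it through for "asvbexfqhzskr": intermediate "bexfqhzskrasv", final "vsarkszhqfxeb".

vsarkszhqfxeb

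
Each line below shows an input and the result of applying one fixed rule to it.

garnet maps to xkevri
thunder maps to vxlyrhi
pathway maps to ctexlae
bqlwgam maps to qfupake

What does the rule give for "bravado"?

Rule — shift every letter 4 places forward in the alphabet (wrapping around), then move the last character to the front.
Applying both steps to "bravado": "fvezehs", then "sfvezeh".

sfvezeh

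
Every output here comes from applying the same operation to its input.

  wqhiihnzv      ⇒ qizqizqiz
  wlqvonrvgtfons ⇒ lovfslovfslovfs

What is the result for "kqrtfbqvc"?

qfvqfvqfv

What's happening: keep one character in every 3, starting at position 2 (positions 2nd, 5th, 8th, ...), then write the whole string 3 times in a row.
Working it through for "kqrtfbqvc": intermediate "qfv", final "qfvqfvqfv".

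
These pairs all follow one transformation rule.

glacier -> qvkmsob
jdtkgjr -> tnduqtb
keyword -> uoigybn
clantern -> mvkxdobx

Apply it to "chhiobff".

Rule — shift every letter 10 places forward in the alphabet (wrapping around).
Applying that to "chhiobff" gives "mrrsylpp".

mrrsylpp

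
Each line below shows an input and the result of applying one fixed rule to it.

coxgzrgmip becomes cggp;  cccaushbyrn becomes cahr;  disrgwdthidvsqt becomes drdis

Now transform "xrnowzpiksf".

Each output is the input with this applied: keep one character in every 3, starting at position 1 (positions 1st, 4th, 7th, ...).
Doing the same to "xrnowzpiksf": "xops".

xops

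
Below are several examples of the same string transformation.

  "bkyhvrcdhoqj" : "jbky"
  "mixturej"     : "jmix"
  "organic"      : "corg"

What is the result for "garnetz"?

The rule is to move the first 3 characters to the end (rotate left by 3), then keep only the last 4 characters.
Applying both steps to "garnetz": "netzgar", then "zgar".

zgar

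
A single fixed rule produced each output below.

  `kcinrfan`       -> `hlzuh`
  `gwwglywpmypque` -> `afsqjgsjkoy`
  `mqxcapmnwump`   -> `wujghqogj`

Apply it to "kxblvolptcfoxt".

fpifjnwzirn

In each case the input is transformed by: delete the first 3 characters, then shift every letter 6 places backward in the alphabet (wrapping around).
"kxblvolptcfoxt" → "lvolptcfoxt" → "fpifjnwzirn".
(Check on "gwwglywpmypque": → "glywpmypque" → "afsqjgsjkoy" ✓)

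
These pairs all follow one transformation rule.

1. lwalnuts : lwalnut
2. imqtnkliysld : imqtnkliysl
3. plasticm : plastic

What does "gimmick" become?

gimmic

The pattern: delete the last character.
On "gimmick" that produces "gimmic".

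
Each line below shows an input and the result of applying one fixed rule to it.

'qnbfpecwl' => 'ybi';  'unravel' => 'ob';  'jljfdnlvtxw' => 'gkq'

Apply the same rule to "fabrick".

What's happening: shift every letter 3 places backward in the alphabet (wrapping around), then keep one character in every 3, starting at position 3 (positions 3rd, 6th, 9th, ...).
Working it through for "fabrick": intermediate "cxyofzh", final "yz".
(Check on "qnbfpecwl": → "nkycmbzti" → "ybi" ✓)

yz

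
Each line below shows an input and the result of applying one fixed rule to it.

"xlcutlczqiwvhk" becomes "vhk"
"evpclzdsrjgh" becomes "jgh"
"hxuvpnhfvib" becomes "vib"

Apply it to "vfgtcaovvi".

Rule — keep only the last 3 characters.
So "vfgtcaovvi" becomes "vvi".

vvi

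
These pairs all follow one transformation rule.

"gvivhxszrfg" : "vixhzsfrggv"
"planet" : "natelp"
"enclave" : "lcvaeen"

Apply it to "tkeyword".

yeowdrkt

The rule is to move the first 2 characters to the end (rotate left by 2), then swap each adjacent pair of characters (1↔2, 3↔4, ...).
For "tkeyword", step one produces "eywordtk"; step two turns that into "yeowdrkt".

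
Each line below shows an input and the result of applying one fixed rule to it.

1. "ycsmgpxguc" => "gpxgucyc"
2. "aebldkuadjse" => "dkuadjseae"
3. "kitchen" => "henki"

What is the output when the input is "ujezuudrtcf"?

Rule — move the first 2 characters to the end (rotate left by 2), then delete the first 2 characters.
"ujezuudrtcf" → "ezuudrtcfuj" → "uudrtcfuj".

uudrtcfuj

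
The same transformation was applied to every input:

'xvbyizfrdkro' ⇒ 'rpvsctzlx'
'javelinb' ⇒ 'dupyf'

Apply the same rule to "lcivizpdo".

In each case the input is transformed by: shift every letter 6 places backward in the alphabet (wrapping around), then delete the last 3 characters.
On "lcivizpdo": the first step gives "fwcpctjxi", and the second then gives "fwcpct".

fwcpct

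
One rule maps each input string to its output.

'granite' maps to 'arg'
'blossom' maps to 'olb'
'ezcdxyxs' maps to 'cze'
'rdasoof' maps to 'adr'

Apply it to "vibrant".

The transformation: reverse the string, then keep only the last 3 characters.
On "vibrant": the first step gives "tnarbiv", and the second then gives "biv".

biv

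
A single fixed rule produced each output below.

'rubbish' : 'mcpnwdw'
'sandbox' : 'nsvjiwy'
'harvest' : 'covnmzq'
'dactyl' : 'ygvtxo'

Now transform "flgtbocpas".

angvbkoxwj

Looking at the pairs, the operation is to take characters alternately from the front and the back (1st, last, 2nd, 2nd-last, ...), then shift every letter 5 places backward in the alphabet (wrapping around).
"flgtbocpas" → "fslagptcbo" → "angvbkoxwj".
(Check on "sandbox": → "sxaonbd" → "nsvjiwy" ✓)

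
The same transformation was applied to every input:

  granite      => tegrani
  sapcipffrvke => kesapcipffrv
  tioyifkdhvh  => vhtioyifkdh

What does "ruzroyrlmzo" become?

The transformation: move the last 2 characters to the front (rotate right by 2).
Applying that to "ruzroyrlmzo" gives "zoruzroyrlm".

zoruzroyrlm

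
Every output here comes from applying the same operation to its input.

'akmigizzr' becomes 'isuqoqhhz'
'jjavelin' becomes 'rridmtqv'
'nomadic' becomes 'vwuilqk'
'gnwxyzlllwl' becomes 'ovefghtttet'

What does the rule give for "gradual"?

ozilcit

In each case the input is transformed by: shift every letter 8 places forward in the alphabet (wrapping around).
Applying that to "gradual" gives "ozilcit".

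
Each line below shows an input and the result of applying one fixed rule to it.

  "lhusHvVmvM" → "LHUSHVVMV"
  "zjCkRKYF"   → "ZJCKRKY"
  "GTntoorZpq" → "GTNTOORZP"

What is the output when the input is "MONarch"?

Rule — delete the last character, then convert every letter to uppercase.
Applying both steps to "MONarch": "MONarc", then "MONARC".

MONARC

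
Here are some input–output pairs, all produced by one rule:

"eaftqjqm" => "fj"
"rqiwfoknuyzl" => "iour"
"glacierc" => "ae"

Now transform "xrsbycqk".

sc

The pattern: swap the first and last characters, then keep one character in every 3, starting at position 3 (positions 3rd, 6th, 9th, ...).
"xrsbycqk" → "krsbycqx" → "sc".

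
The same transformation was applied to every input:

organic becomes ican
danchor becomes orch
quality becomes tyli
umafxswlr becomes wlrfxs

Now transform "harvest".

stve

In each case the input is transformed by: delete the first 3 characters, then swap the front and back halves of the string.
On "harvest": the first step gives "vest", and the second then gives "stve".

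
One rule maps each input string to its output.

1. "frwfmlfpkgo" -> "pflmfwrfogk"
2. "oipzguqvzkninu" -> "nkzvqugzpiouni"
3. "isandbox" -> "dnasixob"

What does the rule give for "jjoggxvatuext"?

Each output is the input with this applied: move the last 3 characters to the front (rotate right by 3), then reverse the string.
Doing the same to "jjoggxvatuext": "utavxggojjtxe".

utavxggojjtxe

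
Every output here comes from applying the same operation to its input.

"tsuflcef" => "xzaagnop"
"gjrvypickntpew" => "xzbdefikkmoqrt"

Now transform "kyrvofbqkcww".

In each case the input is transformed by: sort the characters into alphabetical order, then shift every letter 5 places backward in the alphabet (wrapping around).
Starting from "kyrvofbqkcww": after the first operation, "bcfkkoqrvwwy"; after the second, "wxaffjlmqrrt".

wxaffjlmqrrt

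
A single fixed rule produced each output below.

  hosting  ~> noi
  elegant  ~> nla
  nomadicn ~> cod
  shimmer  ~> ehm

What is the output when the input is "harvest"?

Rule — move the last 2 characters to the front (rotate right by 2), then keep one character in every 3, starting at position 1 (positions 1st, 4th, 7th, ...).
Starting from "harvest": after the first operation, "stharve"; after the second, "sae".
(Check on "elegant": → "ntelega" → "nla" ✓)

sae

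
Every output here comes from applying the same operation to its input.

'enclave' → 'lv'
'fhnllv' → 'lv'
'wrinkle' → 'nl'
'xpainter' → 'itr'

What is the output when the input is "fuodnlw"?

dl

The pattern: keep every other character starting from the second (positions 2nd, 4th, 6th, ...), then delete the first character.
On "fuodnlw" that produces "dl".
(Check on "fhnllv": → "hlv" → "lv" ✓)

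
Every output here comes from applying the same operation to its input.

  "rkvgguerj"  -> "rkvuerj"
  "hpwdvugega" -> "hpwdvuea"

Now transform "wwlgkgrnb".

The rule is to remove every "g".
Doing the same to "wwlgkgrnb": "wwlkrnb".

wwlkrnb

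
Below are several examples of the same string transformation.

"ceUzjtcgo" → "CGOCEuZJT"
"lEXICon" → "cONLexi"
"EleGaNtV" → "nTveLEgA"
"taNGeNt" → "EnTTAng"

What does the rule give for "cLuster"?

The rule is to flip the case of every letter, then move the last 3 characters to the front (rotate right by 3).
Starting from "cLuster": after the first operation, "ClUSTER"; after the second, "TERClUS".

TERClUS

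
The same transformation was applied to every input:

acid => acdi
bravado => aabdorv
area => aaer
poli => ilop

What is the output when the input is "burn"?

The pattern: sort the characters into alphabetical order.
For "burn" the result is "bnru".

bnru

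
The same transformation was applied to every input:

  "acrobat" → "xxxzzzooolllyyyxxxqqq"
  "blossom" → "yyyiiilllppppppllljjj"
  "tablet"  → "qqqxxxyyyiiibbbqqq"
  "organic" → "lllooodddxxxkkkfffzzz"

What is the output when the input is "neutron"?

kkkbbbrrrqqqooolllkkk

The rule is to repeat every character 3 times, then shift every letter 3 places backward in the alphabet (wrapping around).
Working it through for "neutron": intermediate "nnneeeuuutttrrrooonnn", final "kkkbbbrrrqqqooolllkkk".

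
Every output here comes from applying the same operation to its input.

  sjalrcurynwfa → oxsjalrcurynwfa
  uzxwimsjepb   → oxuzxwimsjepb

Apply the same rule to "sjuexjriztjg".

oxsjuexjriztjg

Each output is the input with this applied: prepend "ox".
For "sjuexjriztjg" the result is "oxsjuexjriztjg".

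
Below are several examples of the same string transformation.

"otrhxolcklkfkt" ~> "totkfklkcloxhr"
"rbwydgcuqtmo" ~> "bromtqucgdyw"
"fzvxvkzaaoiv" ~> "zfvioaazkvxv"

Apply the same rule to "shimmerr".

Looking at the pairs, the operation is to move the first 2 characters to the end (rotate left by 2), then reverse the string.
Starting from "shimmerr": after the first operation, "immerrsh"; after the second, "hsrremmi".

hsrremmi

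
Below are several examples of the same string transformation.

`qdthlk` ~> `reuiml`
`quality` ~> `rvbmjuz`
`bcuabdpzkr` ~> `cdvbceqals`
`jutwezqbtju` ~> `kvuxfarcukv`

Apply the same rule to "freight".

What's happening: shift every letter 1 place forward in the alphabet (wrapping around).
"freight" → "gsfjhiu".

gsfjhiu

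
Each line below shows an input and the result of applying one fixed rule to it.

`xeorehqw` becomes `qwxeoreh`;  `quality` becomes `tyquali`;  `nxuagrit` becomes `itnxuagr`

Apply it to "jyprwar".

Each output is the input with this applied: move the last 2 characters to the front (rotate right by 2).
Doing the same to "jyprwar": "arjyprw".

arjyprw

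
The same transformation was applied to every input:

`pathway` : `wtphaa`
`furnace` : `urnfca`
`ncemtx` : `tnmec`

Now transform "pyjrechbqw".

Rule — delete the last character, then sort the characters into reverse alphabetical order.
For "pyjrechbqw", step one produces "pyjrechbq"; step two turns that into "yrqpjhecb".

yrqpjhecb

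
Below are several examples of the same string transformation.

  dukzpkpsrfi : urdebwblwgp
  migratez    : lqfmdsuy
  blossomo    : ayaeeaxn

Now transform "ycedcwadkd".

pwpmiopqok

Each output is the input with this applied: shift every letter 12 places forward in the alphabet (wrapping around), then reverse the string.
"ycedcwadkd" → "koqpoimpwp" → "pwpmiopqok".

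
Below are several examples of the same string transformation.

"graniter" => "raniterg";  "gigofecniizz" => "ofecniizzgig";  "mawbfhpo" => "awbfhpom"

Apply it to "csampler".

The transformation: move the last 3 characters to the front (rotate right by 3), then swap the front and back halves of the string.
Starting from "csampler": after the first operation, "lercsamp"; after the second, "samplerc".

samplerc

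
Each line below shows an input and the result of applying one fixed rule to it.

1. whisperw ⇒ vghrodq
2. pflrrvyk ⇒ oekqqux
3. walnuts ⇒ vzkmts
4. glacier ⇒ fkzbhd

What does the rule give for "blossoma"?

What's happening: shift every letter 1 place backward in the alphabet (wrapping around), then delete the last character.
Applying both steps to "blossoma": "aknrrnlz", then "aknrrnl".

aknrrnl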